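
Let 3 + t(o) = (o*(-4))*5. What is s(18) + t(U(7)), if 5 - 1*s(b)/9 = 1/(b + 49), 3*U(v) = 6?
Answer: 125/67 ≈ 1.8657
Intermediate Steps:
U(v) = 2 (U(v) = (⅓)*6 = 2)
t(o) = -3 - 20*o (t(o) = -3 + (o*(-4))*5 = -3 - 4*o*5 = -3 - 20*o)
s(b) = 45 - 9/(49 + b) (s(b) = 45 - 9/(b + 49) = 45 - 9/(49 + b))
s(18) + t(U(7)) = 9*(244 + 5*18)/(49 + 18) + (-3 - 20*2) = 9*(244 + 90)/67 + (-3 - 40) = 9*(1/67)*334 - 43 = 3006/67 - 43 = 125/67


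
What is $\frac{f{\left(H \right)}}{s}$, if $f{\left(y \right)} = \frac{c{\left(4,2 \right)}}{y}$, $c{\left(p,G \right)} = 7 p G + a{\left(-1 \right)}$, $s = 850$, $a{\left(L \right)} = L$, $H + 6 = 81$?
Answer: $\frac{11}{12750} \approx 0.00086274$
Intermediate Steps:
$H = 75$ ($H = -6 + 81 = 75$)
$c{\left(p,G \right)} = -1 + 7 G p$ ($c{\left(p,G \right)} = 7 p G - 1 = 7 G p - 1 = -1 + 7 G p$)
$f{\left(y \right)} = \frac{55}{y}$ ($f{\left(y \right)} = \frac{-1 + 7 \cdot 2 \cdot 4}{y} = \frac{-1 + 56}{y} = \frac{55}{y}$)
$\frac{f{\left(H \right)}}{s} = \frac{55 \cdot \frac{1}{75}}{850} = 55 \cdot \frac{1}{75} \cdot \frac{1}{850} = \frac{11}{15} \cdot \frac{1}{850} = \frac{11}{12750}$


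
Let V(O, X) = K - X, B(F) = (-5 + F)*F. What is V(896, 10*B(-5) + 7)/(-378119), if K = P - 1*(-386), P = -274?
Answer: 395/378119 ≈ 0.0010446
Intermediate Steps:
K = 112 (K = -274 - 1*(-386) = -274 + 386 = 112)
B(F) = F*(-5 + F)
V(O, X) = 112 - X
V(896, 10*B(-5) + 7)/(-378119) = (112 - (10*(-5*(-5 - 5)) + 7))/(-378119) = (112 - (10*(-5*(-10)) + 7))*(-1/378119) = (112 - (10*50 + 7))*(-1/378119) = (112 - (500 + 7))*(-1/378119) = (112 - 1*507)*(-1/378119) = (112 - 507)*(-1/378119) = -395*(-1/378119) = 395/378119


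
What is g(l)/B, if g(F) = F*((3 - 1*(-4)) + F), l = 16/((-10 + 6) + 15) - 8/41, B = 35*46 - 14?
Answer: 528950/81156999 ≈ 0.0065176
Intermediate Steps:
B = 1596 (B = 1610 - 14 = 1596)
l = 568/451 (l = 16/(-4 + 15) - 8*1/41 = 16/11 - 8/41 = 568/451 ≈ 1.2594)
g(F) = F*(7 + F) (g(F) = F*((3 + 4) + F) = F*(7 + F))
g(l)/B = (568*(7 + 568/451)/451)/1596 = ((568/451)*(3725/451))*(1/1596) = (2115800/203401)*(1/1596) = 528950/81156999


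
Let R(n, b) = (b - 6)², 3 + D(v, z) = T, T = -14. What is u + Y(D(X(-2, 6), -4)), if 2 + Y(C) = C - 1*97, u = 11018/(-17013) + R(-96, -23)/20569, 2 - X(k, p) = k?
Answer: -40805407361/349940397 ≈ -116.61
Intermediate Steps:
X(k, p) = 2 - k
D(v, z) = -17 (D(v, z) = -3 - 14 = -17)
R(n, b) = (-6 + b)²
u = -212321309/349940397 (u = 11018/(-17013) + (-6 - 23)²/20569 = 11018*(-1/17013) + (-29)²*(1/20569) = -11018/17013 + 841*(1/20569) = -11018/17013 + 841/20569 = -212321309/349940397 ≈ -0.60674)
Y(C) = -99 + C (Y(C) = -2 + (C - 1*97) = -2 + (C - 97) = -2 + (-97 + C) = -99 + C)
u + Y(D(X(-2, 6), -4)) = -212321309/349940397 + (-99 - 17) = -212321309/349940397 - 116 = -40805407361/349940397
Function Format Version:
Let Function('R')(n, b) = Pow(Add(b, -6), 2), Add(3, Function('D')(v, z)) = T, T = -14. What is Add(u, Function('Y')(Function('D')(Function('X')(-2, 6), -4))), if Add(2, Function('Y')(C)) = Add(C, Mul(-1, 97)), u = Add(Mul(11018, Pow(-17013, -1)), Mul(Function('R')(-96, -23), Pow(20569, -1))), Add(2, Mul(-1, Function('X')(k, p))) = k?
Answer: Rational(-40805407361, 349940397) ≈ -116.61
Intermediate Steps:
Function('X')(k, p) = Add(2, Mul(-1, k))
Function('D')(v, z) = -17 (Function('D')(v, z) = Add(-3, -14) = -17)
Function('R')(n, b) = Pow(Add(-6, b), 2)
u = Rational(-212321309, 349940397) (u = Add(Mul(11018, Pow(-17013, -1)), Mul(Pow(Add(-6, -23), 2), Pow(20569, -1))) = Add(Mul(11018, Rational(-1, 17013)), Mul(Pow(-29, 2), Rational(1, 20569))) = Add(Rational(-11018, 17013), Mul(841, Rational(1, 20569))) = Add(Rational(-11018, 17013), Rational(841, 20569)) = Rational(-212321309, 349940397) ≈ -0.60674)
Function('Y')(C) = Add(-99, C) (Function('Y')(C) = Add(-2, Add(C, Mul(-1, 97))) = Add(-2, Add(C, -97)) = Add(-2, Add(-97, C)) = Add(-99, C))
Add(u, Function('Y')(Function('D')(Function('X')(-2, 6), -4))) = Add(Rational(-212321309, 349940397), Add(-99, -17)) = Add(Rational(-212321309, 349940397), -116) = Rational(-40805407361, 349940397)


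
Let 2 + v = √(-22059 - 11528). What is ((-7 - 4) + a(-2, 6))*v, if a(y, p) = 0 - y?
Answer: 18 - 9*I*√33587 ≈ 18.0 - 1649.4*I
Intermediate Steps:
a(y, p) = -y
v = -2 + I*√33587 (v = -2 + √(-22059 - 11528) = -2 + √(-33587) = -2 + I*√33587 ≈ -2.0 + 183.27*I)
((-7 - 4) + a(-2, 6))*v = ((-7 - 4) - 1*(-2))*(-2 + I*√33587) = (-11 + 2)*(-2 + I*√33587) = -9*(-2 + I*√33587) = 18 - 9*I*√33587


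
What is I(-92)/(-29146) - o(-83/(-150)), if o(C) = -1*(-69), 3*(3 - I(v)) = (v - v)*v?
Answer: -2011077/29146 ≈ -69.000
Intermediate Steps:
I(v) = 3 (I(v) = 3 - (v - v)*v/3 = 3 - 0*v = 3 - ⅓*0 = 3 + 0 = 3)
o(C) = 69
I(-92)/(-29146) - o(-83/(-150)) = 3/(-29146) - 1*69 = 3*(-1/29146) - 69 = -3/29146 - 69 = -2011077/29146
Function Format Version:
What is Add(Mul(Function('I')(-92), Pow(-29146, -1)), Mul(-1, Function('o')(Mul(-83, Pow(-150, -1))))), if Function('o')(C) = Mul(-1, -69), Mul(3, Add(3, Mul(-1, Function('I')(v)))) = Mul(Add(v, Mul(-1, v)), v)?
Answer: Rational(-2011077, 29146) ≈ -69.000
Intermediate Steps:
Function('I')(v) = 3 (Function('I')(v) = Add(3, Mul(Rational(-1, 3), Mul(Add(v, Mul(-1, v)), v))) = Add(3, Mul(Rational(-1, 3), Mul(0, v))) = Add(3, Mul(Rational(-1, 3), 0)) = Add(3, 0) = 3)
Function('o')(C) = 69
Add(Mul(Function('I')(-92), Pow(-29146, -1)), Mul(-1, Function('o')(Mul(-83, Pow(-150, -1))))) = Add(Mul(3, Pow(-29146, -1)), Mul(-1, 69)) = Add(Mul(3, Rational(-1, 29146)), -69) = Add(Rational(-3, 29146), -69) = Rational(-2011077, 29146)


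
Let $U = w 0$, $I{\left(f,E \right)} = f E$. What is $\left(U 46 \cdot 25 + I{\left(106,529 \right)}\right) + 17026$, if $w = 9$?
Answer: $73100$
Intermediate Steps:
$I{\left(f,E \right)} = E f$
$U = 0$ ($U = 9 \cdot 0 = 0$)
$\left(U 46 \cdot 25 + I{\left(106,529 \right)}\right) + 17026 = \left(0 \cdot 46 \cdot 25 + 529 \cdot 106\right) + 17026 = \left(0 \cdot 25 + 56074\right) + 17026 = \left(0 + 56074\right) + 17026 = 56074 + 17026 = 73100$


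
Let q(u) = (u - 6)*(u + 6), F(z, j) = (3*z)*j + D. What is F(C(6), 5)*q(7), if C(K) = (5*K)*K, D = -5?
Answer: 35035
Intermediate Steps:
C(K) = 5*K²
F(z, j) = -5 + 3*j*z (F(z, j) = (3*z)*j - 5 = 3*j*z - 5 = -5 + 3*j*z)
q(u) = (-6 + u)*(6 + u)
F(C(6), 5)*q(7) = (-5 + 3*5*(5*6²))*(-36 + 7²) = (-5 + 3*5*(5*36))*(-36 + 49) = (-5 + 3*5*180)*13 = (-5 + 2700)*13 = 2695*13 = 35035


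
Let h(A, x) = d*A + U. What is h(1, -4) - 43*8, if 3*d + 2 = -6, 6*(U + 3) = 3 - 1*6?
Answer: -2101/6 ≈ -350.17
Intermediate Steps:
U = -7/2 (U = -3 + (3 - 1*6)/6 = -3 + (3 - 6)/6 = -3 + (⅙)*(-3) = -3 - ½ = -7/2 ≈ -3.5000)
d = -8/3 (d = -⅔ + (⅓)*(-6) = -⅔ - 2 = -8/3 ≈ -2.6667)
h(A, x) = -7/2 - 8*A/3 (h(A, x) = -8*A/3 - 7/2 = -7/2 - 8*A/3)
h(1, -4) - 43*8 = (-7/2 - 8/3*1) - 43*8 = (-7/2 - 8/3) - 344 = -37/6 - 344 = -2101/6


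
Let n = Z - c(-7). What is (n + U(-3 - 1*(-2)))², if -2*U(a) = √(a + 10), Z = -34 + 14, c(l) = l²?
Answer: 19881/4 ≈ 4970.3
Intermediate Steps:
Z = -20
U(a) = -√(10 + a)/2 (U(a) = -√(a + 10)/2 = -√(10 + a)/2)
n = -69 (n = -20 - 1*(-7)² = -20 - 1*49 = -20 - 49 = -69)
(n + U(-3 - 1*(-2)))² = (-69 - √(10 + (-3 - 1*(-2)))/2)² = (-69 - √(10 + (-3 + 2))/2)² = (-69 - √(10 - 1)/2)² = (-69 - √9/2)² = (-69 - ½*3)² = (-69 - 3/2)² = (-141/2)² = 19881/4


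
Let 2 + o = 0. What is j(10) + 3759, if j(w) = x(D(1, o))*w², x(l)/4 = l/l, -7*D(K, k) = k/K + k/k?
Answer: 4159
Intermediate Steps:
o = -2 (o = -2 + 0 = -2)
D(K, k) = -⅐ - k/(7*K) (D(K, k) = -(k/K + k/k)/7 = -(k/K + 1)/7 = -(1 + k/K)/7 = -⅐ - k/(7*K))
x(l) = 4 (x(l) = 4*(l/l) = 4*1 = 4)
j(w) = 4*w²
j(10) + 3759 = 4*10² + 3759 = 4*100 + 3759 = 400 + 3759 = 4159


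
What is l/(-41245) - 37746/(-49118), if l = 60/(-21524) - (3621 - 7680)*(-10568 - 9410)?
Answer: 10720485409425828/5450608373855 ≈ 1966.8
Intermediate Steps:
l = -436349067477/5381 (l = 60*(-1/21524) - (-4059)*(-19978) = -15/5381 - 1*81090702 = -15/5381 - 81090702 = -436349067477/5381 ≈ -8.1091e+7)
l/(-41245) - 37746/(-49118) = -436349067477/5381/(-41245) - 37746/(-49118) = -436349067477/5381*(-1/41245) - 37746*(-1/49118) = 436349067477/221939345 + 18873/24559 = 10720485409425828/5450608373855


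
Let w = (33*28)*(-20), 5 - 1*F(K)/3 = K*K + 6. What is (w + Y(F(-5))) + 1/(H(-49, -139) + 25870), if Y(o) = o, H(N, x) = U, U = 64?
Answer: -481283171/25934 ≈ -18558.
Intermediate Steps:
H(N, x) = 64
F(K) = -3 - 3*K**2 (F(K) = 15 - 3*(K*K + 6) = 15 - 3*(K**2 + 6) = 15 - 3*(6 + K**2) = 15 + (-18 - 3*K**2) = -3 - 3*K**2)
w = -18480 (w = 924*(-20) = -18480)
(w + Y(F(-5))) + 1/(H(-49, -139) + 25870) = (-18480 + (-3 - 3*(-5)**2)) + 1/(64 + 25870) = (-18480 + (-3 - 3*25)) + 1/25934 = (-18480 + (-3 - 75)) + 1/25934 = (-18480 - 78) + 1/25934 = -18558 + 1/25934 = -481283171/25934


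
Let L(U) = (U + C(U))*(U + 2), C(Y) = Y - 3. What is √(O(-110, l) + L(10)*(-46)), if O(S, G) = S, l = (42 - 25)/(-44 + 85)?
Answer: I*√9494 ≈ 97.437*I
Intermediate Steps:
l = 17/41 ≈ 0.41463
C(Y) = -3 + Y
L(U) = (-3 + 2*U)*(2 + U) (L(U) = (U + (-3 + U))*(U + 2) = (-3 + 2*U)*(2 + U))
√(O(-110, l) + L(10)*(-46)) = √(-110 + (-6 + 10 + 2*10²)*(-46)) = √(-110 + (-6 + 10 + 2*100)*(-46)) = √(-110 + (-6 + 10 + 200)*(-46)) = √(-110 + 204*(-46)) = √(-110 - 9384) = √(-9494) = I*√9494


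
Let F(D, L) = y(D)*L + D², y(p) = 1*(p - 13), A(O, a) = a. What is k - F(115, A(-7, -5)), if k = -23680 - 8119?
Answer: -44514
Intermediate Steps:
y(p) = -13 + p (y(p) = 1*(-13 + p) = -13 + p)
k = -31799
F(D, L) = D² + L*(-13 + D) (F(D, L) = (-13 + D)*L + D² = L*(-13 + D) + D² = D² + L*(-13 + D))
k - F(115, A(-7, -5)) = -31799 - (115² - 5*(-13 + 115)) = -31799 - (13225 - 5*102) = -31799 - (13225 - 510) = -31799 - 1*12715 = -31799 - 12715 = -44514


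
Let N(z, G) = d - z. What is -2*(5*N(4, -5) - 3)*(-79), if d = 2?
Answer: -2054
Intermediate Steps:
N(z, G) = 2 - z
-2*(5*N(4, -5) - 3)*(-79) = -2*(5*(2 - 1*4) - 3)*(-79) = -2*(5*(2 - 4) - 3)*(-79) = -2*(5*(-2) - 3)*(-79) = -2*(-10 - 3)*(-79) = -2*(-13)*(-79) = 26*(-79) = -2054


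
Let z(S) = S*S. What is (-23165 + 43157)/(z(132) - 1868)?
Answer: 4998/3889 ≈ 1.2852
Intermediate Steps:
z(S) = S²
(-23165 + 43157)/(z(132) - 1868) = (-23165 + 43157)/(132² - 1868) = 19992/(17424 - 1868) = 19992/15556 = 19992*(1/15556) = 4998/3889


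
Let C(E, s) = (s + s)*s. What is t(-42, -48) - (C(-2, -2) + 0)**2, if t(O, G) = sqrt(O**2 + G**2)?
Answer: -64 + 6*sqrt(113) ≈ -0.21913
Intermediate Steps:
C(E, s) = 2*s**2 (C(E, s) = (2*s)*s = 2*s**2)
t(O, G) = sqrt(G**2 + O**2)
t(-42, -48) - (C(-2, -2) + 0)**2 = sqrt((-48)**2 + (-42)**2) - (2*(-2)**2 + 0)**2 = sqrt(2304 + 1764) - (2*4 + 0)**2 = sqrt(4068) - (8 + 0)**2 = 6*sqrt(113) - 1*8**2 = 6*sqrt(113) - 1*64 = 6*sqrt(113) - 64 = -64 + 6*sqrt(113)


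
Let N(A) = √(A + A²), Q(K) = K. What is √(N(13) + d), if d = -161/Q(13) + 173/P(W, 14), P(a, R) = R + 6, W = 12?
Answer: √(-63115 + 16900*√182)/130 ≈ 3.1235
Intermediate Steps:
P(a, R) = 6 + R
d = -971/260 (d = -161/13 + 173/(6 + 14) = -161*1/13 + 173/20 = -161/13 + 173*(1/20) = -161/13 + 173/20 = -971/260 ≈ -3.7346)
√(N(13) + d) = √(√(13*(1 + 13)) - 971/260) = √(√(13*14) - 971/260) = √(√182 - 971/260) = √(-971/260 + √182)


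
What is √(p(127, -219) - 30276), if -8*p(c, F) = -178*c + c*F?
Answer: I*√383578/4 ≈ 154.83*I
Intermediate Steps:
p(c, F) = 89*c/4 - F*c/8 (p(c, F) = -(-178*c + c*F)/8 = -(-178*c + F*c)/8 = 89*c/4 - F*c/8)
√(p(127, -219) - 30276) = √((⅛)*127*(178 - 1*(-219)) - 30276) = √((⅛)*127*(178 + 219) - 30276) = √((⅛)*127*397 - 30276) = √(50419/8 - 30276) = √(-191789/8) = I*√383578/4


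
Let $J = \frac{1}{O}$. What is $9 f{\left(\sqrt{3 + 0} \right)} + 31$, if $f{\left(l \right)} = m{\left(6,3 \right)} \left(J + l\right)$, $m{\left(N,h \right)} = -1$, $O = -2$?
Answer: $\frac{71}{2} - 9 \sqrt{3} \approx 19.912$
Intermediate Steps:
$J = - \frac{1}{2}$ ($J = \frac{1}{-2} = - \frac{1}{2} \approx -0.5$)
$f{\left(l \right)} = \frac{1}{2} - l$ ($f{\left(l \right)} = - (- \frac{1}{2} + l) = \frac{1}{2} - l$)
$9 f{\left(\sqrt{3 + 0} \right)} + 31 = 9 \left(\frac{1}{2} - \sqrt{3 + 0}\right) + 31 = 9 \left(\frac{1}{2} - \sqrt{3}\right) + 31 = \left(\frac{9}{2} - 9 \sqrt{3}\right) + 31 = \frac{71}{2} - 9 \sqrt{3}$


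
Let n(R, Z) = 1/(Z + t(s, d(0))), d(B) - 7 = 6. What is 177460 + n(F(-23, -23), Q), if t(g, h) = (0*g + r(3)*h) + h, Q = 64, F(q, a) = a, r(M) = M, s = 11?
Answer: 20585361/116 ≈ 1.7746e+5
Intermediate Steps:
d(B) = 13 (d(B) = 7 + 6 = 13)
t(g, h) = 4*h (t(g, h) = (0*g + 3*h) + h = (0 + 3*h) + h = 3*h + h = 4*h)
n(R, Z) = 1/(52 + Z) (n(R, Z) = 1/(Z + 4*13) = 1/(Z + 52) = 1/(52 + Z))
177460 + n(F(-23, -23), Q) = 177460 + 1/(52 + 64) = 177460 + 1/116 = 20585361/116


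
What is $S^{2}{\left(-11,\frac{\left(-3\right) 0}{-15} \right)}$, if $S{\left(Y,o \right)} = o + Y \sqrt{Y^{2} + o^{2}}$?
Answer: $14641$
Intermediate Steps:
$S^{2}{\left(-11,\frac{\left(-3\right) 0}{-15} \right)} = \left(\frac{\left(-3\right) 0}{-15} - 11 \sqrt{\left(-11\right)^{2} + \left(\frac{\left(-3\right) 0}{-15}\right)^{2}}\right)^{2} = \left(0 \left(- \frac{1}{15}\right) - 11 \sqrt{121 + \left(0 \left(- \frac{1}{15}\right)\right)^{2}}\right)^{2} = \left(0 - 11 \sqrt{121 + 0^{2}}\right)^{2} = \left(0 - 11 \sqrt{121 + 0}\right)^{2} = \left(0 - 11 \sqrt{121}\right)^{2} = \left(0 - 121\right)^{2} = \left(-121\right)^{2} = 14641$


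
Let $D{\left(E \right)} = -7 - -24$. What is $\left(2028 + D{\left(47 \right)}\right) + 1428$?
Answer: $3473$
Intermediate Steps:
$D{\left(E \right)} = 17$ ($D{\left(E \right)} = -7 + 24 = 17$)
$\left(2028 + D{\left(47 \right)}\right) + 1428 = \left(2028 + 17\right) + 1428 = 2045 + 1428 = 3473$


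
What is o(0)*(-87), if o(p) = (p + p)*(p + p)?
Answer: 0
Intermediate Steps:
o(p) = 4*p² (o(p) = (2*p)*(2*p) = 4*p²)
o(0)*(-87) = (4*0²)*(-87) = (4*0)*(-87) = 0*(-87) = 0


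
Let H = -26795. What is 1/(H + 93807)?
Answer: 1/67012 ≈ 1.4923e-5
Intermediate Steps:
1/(H + 93807) = 1/(-26795 + 93807) = 1/67012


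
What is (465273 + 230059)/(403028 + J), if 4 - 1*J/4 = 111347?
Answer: -173833/10586 ≈ -16.421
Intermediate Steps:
J = -445372 (J = 16 - 4*111347 = 16 - 445388 = -445372)
(465273 + 230059)/(403028 + J) = (465273 + 230059)/(403028 - 445372) = 695332/(-42344) = 695332*(-1/42344) = -173833/10586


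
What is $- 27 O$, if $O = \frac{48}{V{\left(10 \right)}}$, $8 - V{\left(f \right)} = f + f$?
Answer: $108$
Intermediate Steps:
$V{\left(f \right)} = 8 - 2 f$ ($V{\left(f \right)} = 8 - \left(f + f\right) = 8 - 2 f$)
$O = -4$ ($O = \frac{48}{8 - 20} = \frac{48}{-12} = 48 \left(- \frac{1}{12}\right) = -4$)
$- 27 O = \left(-27\right) \left(-4\right) = 108$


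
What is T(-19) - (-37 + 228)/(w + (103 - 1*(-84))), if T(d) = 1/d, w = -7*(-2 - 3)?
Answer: -3851/4218 ≈ -0.91299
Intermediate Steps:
w = 35 (w = -7*(-5) = 35)
T(-19) - (-37 + 228)/(w + (103 - 1*(-84))) = 1/(-19) - (-37 + 228)/(35 + (103 - 1*(-84))) = -1/19 - 191/(35 + (103 + 84)) = -1/19 - 191/(35 + 187) = -1/19 - 191/222 = -3851/4218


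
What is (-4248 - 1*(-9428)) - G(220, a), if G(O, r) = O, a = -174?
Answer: 4960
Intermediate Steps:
(-4248 - 1*(-9428)) - G(220, a) = (-4248 - 1*(-9428)) - 1*220 = (-4248 + 9428) - 220 = 5180 - 220 = 4960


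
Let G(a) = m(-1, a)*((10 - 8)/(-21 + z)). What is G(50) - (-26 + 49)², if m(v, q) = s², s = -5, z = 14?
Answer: -3753/7 ≈ -536.14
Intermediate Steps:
m(v, q) = 25 (m(v, q) = (-5)² = 25)
G(a) = -50/7 (G(a) = 25*((10 - 8)/(-21 + 14)) = 25*(2/(-7)) = 25*(2*(-⅐)) = 25*(-2/7) = -50/7)
G(50) - (-26 + 49)² = -50/7 - (-26 + 49)² = -50/7 - 1*23² = -50/7 - 1*529 = -50/7 - 529 = -3753/7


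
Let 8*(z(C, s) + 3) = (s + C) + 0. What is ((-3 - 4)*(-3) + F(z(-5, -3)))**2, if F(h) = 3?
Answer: 576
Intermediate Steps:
z(C, s) = -3 + C/8 + s/8 (z(C, s) = -3 + ((s + C) + 0)/8 = -3 + ((C + s) + 0)/8 = -3 + (C + s)/8 = -3 + (C/8 + s/8) = -3 + C/8 + s/8)
((-3 - 4)*(-3) + F(z(-5, -3)))**2 = ((-3 - 4)*(-3) + 3)**2 = (-7*(-3) + 3)**2 = (21 + 3)**2 = 24**2 = 576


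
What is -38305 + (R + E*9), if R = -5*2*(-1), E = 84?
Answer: -37539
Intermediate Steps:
R = 10 (R = -10*(-1) = 10)
-38305 + (R + E*9) = -38305 + (10 + 84*9) = -38305 + (10 + 756) = -38305 + 766 = -37539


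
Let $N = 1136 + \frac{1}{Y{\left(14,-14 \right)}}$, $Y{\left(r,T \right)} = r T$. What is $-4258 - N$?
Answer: $- \frac{1057223}{196} \approx -5394.0$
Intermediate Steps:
$Y{\left(r,T \right)} = T r$
$N = \frac{222655}{196}$ ($N = 1136 + \frac{1}{\left(-14\right) 14} = 1136 + \frac{1}{-196} = 1136 - \frac{1}{196} = \frac{222655}{196} \approx 1136.0$)
$-4258 - N = -4258 - \frac{222655}{196} = - \frac{1057223}{196}$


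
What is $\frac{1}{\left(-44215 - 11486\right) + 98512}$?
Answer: $\frac{1}{42811} \approx 2.3358 \cdot 10^{-5}$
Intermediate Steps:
$\frac{1}{\left(-44215 - 11486\right) + 98512} = \frac{1}{-55701 + 98512} = \frac{1}{42811}$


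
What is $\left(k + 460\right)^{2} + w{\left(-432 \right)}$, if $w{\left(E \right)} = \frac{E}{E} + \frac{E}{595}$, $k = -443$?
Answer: $\frac{172118}{595} \approx 289.27$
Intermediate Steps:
$w{\left(E \right)} = 1 + \frac{E}{595}$ ($w{\left(E \right)} = 1 + E \frac{1}{595} = 1 + \frac{E}{595}$)
$\left(k + 460\right)^{2} + w{\left(-432 \right)} = \left(-443 + 460\right)^{2} + \left(1 + \frac{1}{595} \left(-432\right)\right) = 17^{2} + \left(1 - \frac{432}{595}\right) = 289 + \frac{163}{595} = \frac{172118}{595}$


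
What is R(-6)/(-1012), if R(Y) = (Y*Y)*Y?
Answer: 54/253 ≈ 0.21344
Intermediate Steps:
R(Y) = Y³ (R(Y) = Y²*Y = Y³)
R(-6)/(-1012) = (-6)³/(-1012) = -216*(-1/1012) = 54/253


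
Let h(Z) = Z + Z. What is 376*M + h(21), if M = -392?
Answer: -147350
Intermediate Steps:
h(Z) = 2*Z
376*M + h(21) = 376*(-392) + 2*21 = -147392 + 42 = -147350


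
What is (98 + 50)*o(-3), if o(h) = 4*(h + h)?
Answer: -3552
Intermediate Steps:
o(h) = 8*h (o(h) = 4*(2*h) = 8*h)
(98 + 50)*o(-3) = (98 + 50)*(8*(-3)) = 148*(-24) = -3552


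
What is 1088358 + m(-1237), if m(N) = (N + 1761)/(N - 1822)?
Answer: 3329286598/3059 ≈ 1.0884e+6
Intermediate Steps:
m(N) = (1761 + N)/(-1822 + N)
1088358 + m(-1237) = 1088358 + (1761 - 1237)/(-1822 - 1237) = 1088358 + 524/(-3059) = 1088358 - 1/3059*524 = 1088358 - 524/3059 = 3329286598/3059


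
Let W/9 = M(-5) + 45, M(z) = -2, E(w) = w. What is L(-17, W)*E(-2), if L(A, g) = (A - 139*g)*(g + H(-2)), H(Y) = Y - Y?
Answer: 41648940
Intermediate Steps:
H(Y) = 0
W = 387 (W = 9*(-2 + 45) = 9*43 = 387)
L(A, g) = g*(A - 139*g) (L(A, g) = (A - 139*g)*(g + 0) = (A - 139*g)*g = g*(A - 139*g))
L(-17, W)*E(-2) = (387*(-17 - 139*387))*(-2) = (387*(-17 - 53793))*(-2) = (387*(-53810))*(-2) = -20824470*(-2) = 41648940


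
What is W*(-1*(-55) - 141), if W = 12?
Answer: -1032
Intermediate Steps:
W*(-1*(-55) - 141) = 12*(-1*(-55) - 141) = 12*(55 - 141) = 12*(-86) = -1032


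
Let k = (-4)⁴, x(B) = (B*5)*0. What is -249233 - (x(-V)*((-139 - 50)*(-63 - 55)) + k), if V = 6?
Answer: -249489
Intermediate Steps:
x(B) = 0 (x(B) = (5*B)*0 = 0)
k = 256
-249233 - (x(-V)*((-139 - 50)*(-63 - 55)) + k) = -249233 - (0*((-139 - 50)*(-63 - 55)) + 256) = -249233 - (0*(-189*(-118)) + 256) = -249233 - (0*22302 + 256) = -249233 - (0 + 256) = -249233 - 1*256 = -249233 - 256 = -249489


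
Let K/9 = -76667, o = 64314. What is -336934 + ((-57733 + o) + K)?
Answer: -1020356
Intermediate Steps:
K = -690003 (K = 9*(-76667) = -690003)
-336934 + ((-57733 + o) + K) = -336934 + ((-57733 + 64314) - 690003) = -336934 + (6581 - 690003) = -336934 - 683422 = -1020356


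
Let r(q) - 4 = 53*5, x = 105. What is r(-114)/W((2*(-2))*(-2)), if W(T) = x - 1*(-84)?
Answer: 269/189 ≈ 1.4233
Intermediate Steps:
r(q) = 269 (r(q) = 4 + 53*5 = 4 + 265 = 269)
W(T) = 189 (W(T) = 105 - 1*(-84) = 105 + 84 = 189)
r(-114)/W((2*(-2))*(-2)) = 269/189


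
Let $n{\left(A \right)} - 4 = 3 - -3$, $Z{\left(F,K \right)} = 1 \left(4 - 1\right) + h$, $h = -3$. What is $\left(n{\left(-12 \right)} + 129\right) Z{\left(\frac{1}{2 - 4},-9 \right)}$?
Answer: $0$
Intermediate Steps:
$Z{\left(F,K \right)} = 0$ ($Z{\left(F,K \right)} = 1 \left(4 - 1\right) - 3 = 1 \cdot 3 - 3 = 3 - 3 = 0$)
$n{\left(A \right)} = 10$ ($n{\left(A \right)} = 4 + \left(3 - -3\right) = 4 + \left(3 + 3\right) = 4 + 6 = 10$)
$\left(n{\left(-12 \right)} + 129\right) Z{\left(\frac{1}{2 - 4},-9 \right)} = \left(10 + 129\right) 0 = 139 \cdot 0 = 0$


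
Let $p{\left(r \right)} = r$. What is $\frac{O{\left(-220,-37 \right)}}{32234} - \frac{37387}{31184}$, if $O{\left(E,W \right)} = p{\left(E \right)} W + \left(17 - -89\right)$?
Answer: $- \frac{473994647}{502592528} \approx -0.9431$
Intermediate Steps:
$O{\left(E,W \right)} = 106 + E W$ ($O{\left(E,W \right)} = E W + \left(17 - -89\right) = E W + \left(17 + 89\right) = E W + 106 = 106 + E W$)
$\frac{O{\left(-220,-37 \right)}}{32234} - \frac{37387}{31184} = \frac{106 - -8140}{32234} - \frac{37387}{31184} = \left(106 + 8140\right) \frac{1}{32234} - \frac{37387}{31184} = 8246 \cdot \frac{1}{32234} - \frac{37387}{31184} = \frac{4123}{16117} - \frac{37387}{31184} = - \frac{473994647}{502592528}$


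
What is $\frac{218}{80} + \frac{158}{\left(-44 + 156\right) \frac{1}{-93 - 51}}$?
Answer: $- \frac{56117}{280} \approx -200.42$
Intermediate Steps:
$\frac{218}{80} + \frac{158}{\left(-44 + 156\right) \frac{1}{-93 - 51}} = 218 \cdot \frac{1}{80} + \frac{158}{112 \frac{1}{-144}} = \frac{109}{40} + \frac{158}{112 \left(- \frac{1}{144}\right)} = \frac{109}{40} + \frac{158}{- \frac{7}{9}} = \frac{109}{40} + 158 \left(- \frac{9}{7}\right) = \frac{109}{40} - \frac{1422}{7} = - \frac{56117}{280}$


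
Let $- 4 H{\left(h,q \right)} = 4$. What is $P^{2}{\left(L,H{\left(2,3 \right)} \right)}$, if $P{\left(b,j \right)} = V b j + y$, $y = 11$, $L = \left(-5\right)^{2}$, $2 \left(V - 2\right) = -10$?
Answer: $7396$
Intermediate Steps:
$H{\left(h,q \right)} = -1$ ($H{\left(h,q \right)} = \left(- \frac{1}{4}\right) 4 = -1$)
$V = -3$ ($V = 2 + \frac{1}{2} \left(-10\right) = 2 - 5 = -3$)
$L = 25$
$P{\left(b,j \right)} = 11 - 3 b j$ ($P{\left(b,j \right)} = - 3 b j + 11 = 11 - 3 b j$)
$P^{2}{\left(L,H{\left(2,3 \right)} \right)} = \left(11 - 75 \left(-1\right)\right)^{2} = \left(11 + 75\right)^{2} = 86^{2} = 7396$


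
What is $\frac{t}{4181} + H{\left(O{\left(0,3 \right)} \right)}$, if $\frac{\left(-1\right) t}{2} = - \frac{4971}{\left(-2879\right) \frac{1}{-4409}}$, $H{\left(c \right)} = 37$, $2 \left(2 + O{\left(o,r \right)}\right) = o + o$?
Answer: $\frac{489206941}{12037099} \approx 40.642$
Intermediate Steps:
$O{\left(o,r \right)} = -2 + o$ ($O{\left(o,r \right)} = -2 + \frac{o + o}{2} = -2 + \frac{2 o}{2} = -2 + o$)
$t = \frac{43834278}{2879}$ ($t = - 2 \left(- \frac{4971}{\left(-2879\right) \frac{1}{-4409}}\right) = - 2 \left(- \frac{4971}{\left(-2879\right) \left(- \frac{1}{4409}\right)}\right) = - 2 \left(- \frac{4971}{\frac{2879}{4409}}\right) = - 2 \left(\left(-4971\right) \frac{4409}{2879}\right) = \left(-2\right) \left(- \frac{21917139}{2879}\right) = \frac{43834278}{2879} \approx 15226.0$)
$\frac{t}{4181} + H{\left(O{\left(0,3 \right)} \right)} = \frac{43834278}{2879 \cdot 4181} + 37 = \frac{43834278}{2879} \cdot \frac{1}{4181} + 37 = \frac{43834278}{12037099} + 37 = \frac{489206941}{12037099}$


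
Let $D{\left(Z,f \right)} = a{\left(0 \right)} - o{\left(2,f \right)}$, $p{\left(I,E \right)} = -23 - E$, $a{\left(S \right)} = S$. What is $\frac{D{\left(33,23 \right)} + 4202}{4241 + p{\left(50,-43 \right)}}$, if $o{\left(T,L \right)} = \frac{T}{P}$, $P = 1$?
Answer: $\frac{4200}{4261} \approx 0.98568$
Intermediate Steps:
$o{\left(T,L \right)} = T$ ($o{\left(T,L \right)} = \frac{T}{1} = T 1 = T$)
$D{\left(Z,f \right)} = -2$ ($D{\left(Z,f \right)} = 0 - 2 = -2$)
$\frac{D{\left(33,23 \right)} + 4202}{4241 + p{\left(50,-43 \right)}} = \frac{-2 + 4202}{4241 - -20} = \frac{4200}{4241 + \left(-23 + 43\right)} = \frac{4200}{4241 + 20} = \frac{4200}{4261}$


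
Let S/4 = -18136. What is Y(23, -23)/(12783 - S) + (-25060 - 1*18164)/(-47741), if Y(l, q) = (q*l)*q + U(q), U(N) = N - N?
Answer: 4269038995/4073596307 ≈ 1.0480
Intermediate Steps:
S = -72544 (S = 4*(-18136) = -72544)
U(N) = 0
Y(l, q) = l*q² (Y(l, q) = (q*l)*q + 0 = (l*q)*q + 0 = l*q² + 0 = l*q²)
Y(23, -23)/(12783 - S) + (-25060 - 1*18164)/(-47741) = (23*(-23)²)/(12783 - 1*(-72544)) + (-25060 - 1*18164)/(-47741) = (23*529)/(12783 + 72544) + (-25060 - 18164)*(-1/47741) = 12167/85327 - 43224*(-1/47741) = 12167*(1/85327) + 43224/47741 = 12167/85327 + 43224/47741 = 4269038995/4073596307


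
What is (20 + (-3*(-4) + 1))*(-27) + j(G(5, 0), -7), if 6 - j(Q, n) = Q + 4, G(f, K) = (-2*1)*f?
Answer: -879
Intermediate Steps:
G(f, K) = -2*f
j(Q, n) = 2 - Q (j(Q, n) = 6 - (Q + 4) = 6 - (4 + Q) = 6 + (-4 - Q) = 2 - Q)
(20 + (-3*(-4) + 1))*(-27) + j(G(5, 0), -7) = (20 + (-3*(-4) + 1))*(-27) + (2 - (-2)*5) = (20 + (12 + 1))*(-27) + (2 - 1*(-10)) = (20 + 13)*(-27) + (2 + 10) = 33*(-27) + 12 = -891 + 12 = -879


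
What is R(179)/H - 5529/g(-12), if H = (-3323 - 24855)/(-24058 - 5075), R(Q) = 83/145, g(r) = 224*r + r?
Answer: 970638293/367722900 ≈ 2.6396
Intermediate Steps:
g(r) = 225*r
R(Q) = 83/145 (R(Q) = 83*(1/145) = 83/145)
H = 28178/29133 (H = -28178/(-29133) = -28178*(-1/29133) = 28178/29133 ≈ 0.96722)
R(179)/H - 5529/g(-12) = 83/(145*(28178/29133)) - 5529/(225*(-12)) = (83/145)*(29133/28178) - 5529/(-2700) = 2418039/4085810 - 5529*(-1/2700) = 2418039/4085810 + 1843/900 = 970638293/367722900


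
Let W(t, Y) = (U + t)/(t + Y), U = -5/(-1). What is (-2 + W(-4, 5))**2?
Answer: 1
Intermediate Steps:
U = 5 (U = -5*(-1) = 5)
W(t, Y) = (5 + t)/(Y + t) (W(t, Y) = (5 + t)/(t + Y) = (5 + t)/(Y + t))
(-2 + W(-4, 5))**2 = (-2 + (5 - 4)/(5 - 4))**2 = (-2 + 1/1)**2 = (-2 + 1*1)**2 = (-2 + 1)**2 = (-1)**2 = 1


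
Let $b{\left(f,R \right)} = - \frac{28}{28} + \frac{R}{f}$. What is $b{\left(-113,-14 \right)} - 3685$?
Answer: $- \frac{416504}{113} \approx -3685.9$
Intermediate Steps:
$b{\left(f,R \right)} = -1 + \frac{R}{f}$ ($b{\left(f,R \right)} = \left(-28\right) \frac{1}{28} + \frac{R}{f} = -1 + \frac{R}{f}$)
$b{\left(-113,-14 \right)} - 3685 = \frac{-14 - -113}{-113} - 3685 = - \frac{-14 + 113}{113} - 3685 = \left(- \frac{1}{113}\right) 99 - 3685 = - \frac{99}{113} - 3685 = - \frac{416504}{113}$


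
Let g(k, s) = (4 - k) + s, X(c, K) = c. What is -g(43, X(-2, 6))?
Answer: 41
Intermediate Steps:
g(k, s) = 4 + s - k
-g(43, X(-2, 6)) = -(4 - 2 - 1*43) = -(4 - 2 - 43) = -1*(-41) = 41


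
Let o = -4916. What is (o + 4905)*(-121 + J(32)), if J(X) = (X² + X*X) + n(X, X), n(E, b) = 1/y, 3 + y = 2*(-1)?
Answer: -105974/5 ≈ -21195.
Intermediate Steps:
y = -5 (y = -3 + 2*(-1) = -3 - 2 = -5)
n(E, b) = -⅕ (n(E, b) = 1/(-5) = -⅕)
J(X) = -⅕ + 2*X² (J(X) = (X² + X*X) - ⅕ = (X² + X²) - ⅕ = 2*X² - ⅕ = -⅕ + 2*X²)
(o + 4905)*(-121 + J(32)) = (-4916 + 4905)*(-121 + (-⅕ + 2*32²)) = -11*(-121 + (-⅕ + 2*1024)) = -11*(-121 + (-⅕ + 2048)) = -11*(-121 + 10239/5) = -11*9634/5 = -105974/5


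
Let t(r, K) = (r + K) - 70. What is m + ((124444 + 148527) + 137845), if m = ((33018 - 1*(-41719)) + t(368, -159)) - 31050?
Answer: 454642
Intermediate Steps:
t(r, K) = -70 + K + r (t(r, K) = (K + r) - 70 = -70 + K + r)
m = 43826 (m = ((33018 - 1*(-41719)) + (-70 - 159 + 368)) - 31050 = ((33018 + 41719) + 139) - 31050 = (74737 + 139) - 31050 = 74876 - 31050 = 43826)
m + ((124444 + 148527) + 137845) = 43826 + ((124444 + 148527) + 137845) = 43826 + (272971 + 137845) = 43826 + 410816 = 454642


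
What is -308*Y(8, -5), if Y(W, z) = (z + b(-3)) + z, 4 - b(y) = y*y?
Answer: 4620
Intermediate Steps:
b(y) = 4 - y² (b(y) = 4 - y*y = 4 - y²)
Y(W, z) = -5 + 2*z (Y(W, z) = (z + (4 - 1*(-3)²)) + z = (z + (4 - 1*9)) + z = (z + (4 - 9)) + z = (z - 5) + z = (-5 + z) + z = -5 + 2*z)
-308*Y(8, -5) = -308*(-5 + 2*(-5)) = -308*(-5 - 10) = -308*(-15) = 4620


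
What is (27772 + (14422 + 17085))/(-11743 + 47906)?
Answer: 59279/36163 ≈ 1.6392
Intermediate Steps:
(27772 + (14422 + 17085))/(-11743 + 47906) = (27772 + 31507)/36163 = 59279*(1/36163) = 59279/36163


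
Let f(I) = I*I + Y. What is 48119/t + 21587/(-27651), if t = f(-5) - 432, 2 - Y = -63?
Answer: -445973741/3152214 ≈ -141.48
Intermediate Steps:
Y = 65 (Y = 2 - 1*(-63) = 2 + 63 = 65)
f(I) = 65 + I² (f(I) = I*I + 65 = I² + 65 = 65 + I²)
t = -342 (t = (65 + (-5)²) - 432 = (65 + 25) - 432 = 90 - 432 = -342)
48119/t + 21587/(-27651) = 48119/(-342) + 21587/(-27651) = 48119*(-1/342) + 21587*(-1/27651) = -48119/342 - 21587/27651 = -445973741/3152214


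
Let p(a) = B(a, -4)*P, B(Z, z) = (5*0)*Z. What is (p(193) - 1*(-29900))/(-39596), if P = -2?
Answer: -7475/9899 ≈ -0.75513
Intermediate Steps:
B(Z, z) = 0 (B(Z, z) = 0*Z = 0)
p(a) = 0 (p(a) = 0*(-2) = 0)
(p(193) - 1*(-29900))/(-39596) = (0 - 1*(-29900))/(-39596) = (0 + 29900)*(-1/39596) = 29900*(-1/39596) = -7475/9899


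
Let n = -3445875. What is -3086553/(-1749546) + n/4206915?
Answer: 51527031787/54519935634 ≈ 0.94510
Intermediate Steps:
-3086553/(-1749546) + n/4206915 = -3086553/(-1749546) - 3445875/4206915 = -3086553*(-1/1749546) - 3445875*1/4206915 = 1028851/583182 - 76575/93487 = 51527031787/54519935634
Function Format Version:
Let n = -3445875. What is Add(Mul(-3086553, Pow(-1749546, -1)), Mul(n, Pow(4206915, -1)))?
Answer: Rational(51527031787, 54519935634) ≈ 0.94510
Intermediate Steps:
Add(Mul(-3086553, Pow(-1749546, -1)), Mul(n, Pow(4206915, -1))) = Add(Mul(-3086553, Pow(-1749546, -1)), Mul(-3445875, Pow(4206915, -1))) = Add(Mul(-3086553, Rational(-1, 1749546)), Mul(-3445875, Rational(1, 4206915))) = Add(Rational(1028851, 583182), Rational(-76575, 93487)) = Rational(51527031787, 54519935634)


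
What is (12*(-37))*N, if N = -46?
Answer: 20424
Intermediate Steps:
(12*(-37))*N = (12*(-37))*(-46) = -444*(-46) = 20424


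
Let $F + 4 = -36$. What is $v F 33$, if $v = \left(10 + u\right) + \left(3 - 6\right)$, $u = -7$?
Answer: $0$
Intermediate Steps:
$F = -40$ ($F = -4 - 36 = -40$)
$v = 0$ ($v = \left(10 - 7\right) + \left(3 - 6\right) = 3 + \left(3 - 6\right) = 3 - 3 = 0$)
$v F 33 = 0 \left(-40\right) 33 = 0 \cdot 33 = 0$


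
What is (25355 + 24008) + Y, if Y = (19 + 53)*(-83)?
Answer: 43387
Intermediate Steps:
Y = -5976 (Y = 72*(-83) = -5976)
(25355 + 24008) + Y = (25355 + 24008) - 5976 = 49363 - 5976 = 43387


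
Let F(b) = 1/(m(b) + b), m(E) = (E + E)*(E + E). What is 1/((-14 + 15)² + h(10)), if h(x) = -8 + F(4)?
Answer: -68/475 ≈ -0.14316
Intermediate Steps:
m(E) = 4*E² (m(E) = (2*E)*(2*E) = 4*E²)
F(b) = 1/(b + 4*b²) (F(b) = 1/(4*b² + b) = 1/(b + 4*b²))
h(x) = -543/68 (h(x) = -8 + 1/(4*(1 + 4*4)) = -8 + 1/(4*(1 + 16)) = -8 + (¼)/17 = -8 + (¼)*(1/17) = -8 + 1/68 = -543/68)
1/((-14 + 15)² + h(10)) = 1/((-14 + 15)² - 543/68) = 1/(1² - 543/68) = 1/(1 - 543/68) = 1/(-475/68) = -68/475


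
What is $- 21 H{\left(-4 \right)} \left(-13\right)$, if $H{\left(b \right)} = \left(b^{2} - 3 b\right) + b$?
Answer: $6552$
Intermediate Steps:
$H{\left(b \right)} = b^{2} - 2 b$
$- 21 H{\left(-4 \right)} \left(-13\right) = - 21 \left(- 4 \left(-2 - 4\right)\right) \left(-13\right) = - 21 \left(\left(-4\right) \left(-6\right)\right) \left(-13\right) = \left(-21\right) 24 \left(-13\right) = \left(-504\right) \left(-13\right) = 6552$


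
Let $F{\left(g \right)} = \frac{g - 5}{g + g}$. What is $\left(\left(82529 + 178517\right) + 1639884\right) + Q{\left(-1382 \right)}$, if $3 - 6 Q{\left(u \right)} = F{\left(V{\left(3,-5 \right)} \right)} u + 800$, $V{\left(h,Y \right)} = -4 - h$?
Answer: $\frac{79841773}{42} \approx 1.901 \cdot 10^{6}$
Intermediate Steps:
$F{\left(g \right)} = \frac{-5 + g}{2 g}$
$Q{\left(u \right)} = - \frac{797}{6} - \frac{u}{7}$ ($Q{\left(u \right)} = \frac{1}{2} - \frac{\frac{-5 - 7}{2 \left(-4 - 3\right)} u + 800}{6} = \frac{1}{2} - \frac{\frac{-5 - 7}{2 \left(-7\right)} u + 800}{6} = \frac{1}{2} - \frac{\frac{1}{2} \left(- \frac{1}{7}\right) \left(-12\right) u + 800}{6} = \frac{1}{2} - \frac{\frac{6 u}{7} + 800}{6} = \frac{1}{2} - \frac{800 + \frac{6 u}{7}}{6} = \frac{1}{2} - \left(\frac{400}{3} + \frac{u}{7}\right) = - \frac{797}{6} - \frac{u}{7}$)
$\left(\left(82529 + 178517\right) + 1639884\right) + Q{\left(-1382 \right)} = \left(\left(82529 + 178517\right) + 1639884\right) - - \frac{2713}{42} = \left(261046 + 1639884\right) + \left(- \frac{797}{6} + \frac{1382}{7}\right) = 1900930 + \frac{2713}{42} = \frac{79841773}{42}$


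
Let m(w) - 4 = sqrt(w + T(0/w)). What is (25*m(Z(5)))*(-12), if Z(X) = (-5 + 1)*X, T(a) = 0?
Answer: -1200 - 600*I*sqrt(5) ≈ -1200.0 - 1341.6*I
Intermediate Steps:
Z(X) = -4*X
m(w) = 4 + sqrt(w) (m(w) = 4 + sqrt(w + 0) = 4 + sqrt(w))
(25*m(Z(5)))*(-12) = (25*(4 + sqrt(-4*5)))*(-12) = (25*(4 + sqrt(-20)))*(-12) = (25*(4 + 2*I*sqrt(5)))*(-12) = (100 + 50*I*sqrt(5))*(-12) = -1200 - 600*I*sqrt(5)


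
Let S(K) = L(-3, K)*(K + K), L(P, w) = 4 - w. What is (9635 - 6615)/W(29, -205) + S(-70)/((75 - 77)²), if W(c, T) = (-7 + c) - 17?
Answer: -1986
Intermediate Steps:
S(K) = 2*K*(4 - K) (S(K) = (4 - K)*(K + K) = (4 - K)*(2*K) = 2*K*(4 - K))
W(c, T) = -24 + c
(9635 - 6615)/W(29, -205) + S(-70)/((75 - 77)²) = (9635 - 6615)/(-24 + 29) + (2*(-70)*(4 - 1*(-70)))/((75 - 77)²) = 3020/5 + (2*(-70)*(4 + 70))/((-2)²) = 3020*(⅕) + (2*(-70)*74)/4 = 604 - 10360*¼ = 604 - 2590 = -1986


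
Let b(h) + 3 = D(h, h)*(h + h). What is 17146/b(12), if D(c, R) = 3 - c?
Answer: -17146/219 ≈ -78.292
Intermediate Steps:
b(h) = -3 + 2*h*(3 - h) (b(h) = -3 + (3 - h)*(h + h) = -3 + (3 - h)*(2*h) = -3 + 2*h*(3 - h))
17146/b(12) = 17146/(-3 - 2*12*(-3 + 12)) = 17146/(-3 - 2*12*9) = 17146/(-3 - 216) = 17146/(-219) = 17146*(-1/219) = -17146/219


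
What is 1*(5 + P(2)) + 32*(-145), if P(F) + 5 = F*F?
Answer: -4636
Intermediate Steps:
P(F) = -5 + F² (P(F) = -5 + F*F = -5 + F²)
1*(5 + P(2)) + 32*(-145) = 1*(5 + (-5 + 2²)) + 32*(-145) = 1*(5 + (-5 + 4)) - 4640 = 1*(5 - 1) - 4640 = 1*4 - 4640 = 4 - 4640 = -4636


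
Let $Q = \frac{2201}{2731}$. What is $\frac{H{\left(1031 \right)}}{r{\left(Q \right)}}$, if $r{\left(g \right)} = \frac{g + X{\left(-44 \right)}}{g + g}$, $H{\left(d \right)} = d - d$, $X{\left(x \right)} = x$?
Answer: $0$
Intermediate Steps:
$H{\left(d \right)} = 0$
$Q = \frac{2201}{2731}$ ($Q = 2201 \cdot \frac{1}{2731} = \frac{2201}{2731} \approx 0.80593$)
$r{\left(g \right)} = \frac{-44 + g}{2 g}$ ($r{\left(g \right)} = \frac{g - 44}{g + g} = \frac{-44 + g}{2 g}$)
$\frac{H{\left(1031 \right)}}{r{\left(Q \right)}} = \frac{0}{\frac{1}{2} \frac{1}{\frac{2201}{2731}} \left(-44 + \frac{2201}{2731}\right)} = \frac{0}{\frac{1}{2} \cdot \frac{2731}{2201} \left(- \frac{117963}{2731}\right)} = \frac{0}{- \frac{117963}{4402}} = 0 \left(- \frac{4402}{117963}\right) = 0$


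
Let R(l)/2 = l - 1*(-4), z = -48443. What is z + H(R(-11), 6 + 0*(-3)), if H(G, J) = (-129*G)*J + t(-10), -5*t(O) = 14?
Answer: -188049/5 ≈ -37610.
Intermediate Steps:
t(O) = -14/5 (t(O) = -⅕*14 = -14/5)
R(l) = 8 + 2*l (R(l) = 2*(l - 1*(-4)) = 2*(l + 4) = 2*(4 + l) = 8 + 2*l)
H(G, J) = -14/5 - 129*G*J (H(G, J) = (-129*G)*J - 14/5 = -129*G*J - 14/5 = -14/5 - 129*G*J)
z + H(R(-11), 6 + 0*(-3)) = -48443 + (-14/5 - 129*(8 + 2*(-11))*(6 + 0*(-3))) = -48443 + (-14/5 - 129*(8 - 22)*(6 + 0)) = -48443 + (-14/5 - 129*(-14)*6) = -48443 + (-14/5 + 10836) = -48443 + 54166/5 = -188049/5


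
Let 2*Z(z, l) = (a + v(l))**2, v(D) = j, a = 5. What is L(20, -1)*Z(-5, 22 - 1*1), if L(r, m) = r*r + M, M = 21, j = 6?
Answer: 50941/2 ≈ 25471.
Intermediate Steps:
v(D) = 6
Z(z, l) = 121/2 (Z(z, l) = (5 + 6)**2/2 = (1/2)*11**2 = (1/2)*121 = 121/2)
L(r, m) = 21 + r**2 (L(r, m) = r*r + 21 = r**2 + 21 = 21 + r**2)
L(20, -1)*Z(-5, 22 - 1*1) = (21 + 20**2)*(121/2) = (21 + 400)*(121/2) = 421*(121/2) = 50941/2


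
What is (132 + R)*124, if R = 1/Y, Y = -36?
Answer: 147281/9 ≈ 16365.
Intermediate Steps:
R = -1/36 (R = 1/(-36) = -1/36 ≈ -0.027778)
(132 + R)*124 = (132 - 1/36)*124 = (4751/36)*124 = 147281/9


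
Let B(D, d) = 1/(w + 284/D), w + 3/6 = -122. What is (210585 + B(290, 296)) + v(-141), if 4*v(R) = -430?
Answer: 14834874575/70482 ≈ 2.1048e+5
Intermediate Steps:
w = -245/2 (w = -1/2 - 122 = -245/2 ≈ -122.50)
v(R) = -215/2 (v(R) = (1/4)*(-430) = -215/2)
B(D, d) = 1/(-245/2 + 284/D)
(210585 + B(290, 296)) + v(-141) = (210585 + 2*290/(568 - 245*290)) - 215/2 = (210585 + 2*290/(568 - 71050)) - 215/2 = (210585 + 2*290/(-70482)) - 215/2 = (210585 + 2*290*(-1/70482)) - 215/2 = (210585 - 290/35241) - 215/2 = 7421225695/35241 - 215/2 = 14834874575/70482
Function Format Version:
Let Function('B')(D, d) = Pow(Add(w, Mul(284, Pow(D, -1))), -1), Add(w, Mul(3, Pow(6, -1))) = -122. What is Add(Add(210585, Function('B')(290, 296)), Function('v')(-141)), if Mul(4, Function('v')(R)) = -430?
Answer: Rational(14834874575, 70482) ≈ 2.1048e+5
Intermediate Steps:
w = Rational(-245, 2) (w = Add(Rational(-1, 2), -122) = Rational(-245, 2) ≈ -122.50)
Function('v')(R) = Rational(-215, 2) (Function('v')(R) = Mul(Rational(1, 4), -430) = Rational(-215, 2))
Function('B')(D, d) = Pow(Add(Rational(-245, 2), Mul(284, Pow(D, -1))), -1)
Add(Add(210585, Function('B')(290, 296)), Function('v')(-141)) = Add(Add(210585, Mul(2, 290, Pow(Add(568, Mul(-245, 290)), -1))), Rational(-215, 2)) = Add(Add(210585, Mul(2, 290, Pow(Add(568, -71050), -1))), Rational(-215, 2)) = Add(Add(210585, Mul(2, 290, Pow(-70482, -1))), Rational(-215, 2)) = Add(Add(210585, Mul(2, 290, Rational(-1, 70482))), Rational(-215, 2)) = Add(Add(210585, Rational(-290, 35241)), Rational(-215, 2)) = Add(Rational(7421225695, 35241), Rational(-215, 2)) = Rational(14834874575, 70482)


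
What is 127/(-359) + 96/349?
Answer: -9859/125291 ≈ -0.078689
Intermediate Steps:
127/(-359) + 96/349 = 127*(-1/359) + 96*(1/349) = -127/359 + 96/349 = -9859/125291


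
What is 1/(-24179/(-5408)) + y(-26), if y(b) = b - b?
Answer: 5408/24179 ≈ 0.22367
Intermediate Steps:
y(b) = 0
1/(-24179/(-5408)) + y(-26) = 1/(-24179/(-5408)) + 0 = 1/(-24179*(-1/5408)) + 0 = 1/(24179/5408) + 0 = 5408/24179 + 0 = 5408/24179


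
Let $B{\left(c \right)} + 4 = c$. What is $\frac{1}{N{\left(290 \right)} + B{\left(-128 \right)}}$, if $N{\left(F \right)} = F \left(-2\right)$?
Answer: $- \frac{1}{712} \approx -0.0014045$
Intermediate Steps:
$B{\left(c \right)} = -4 + c$
$N{\left(F \right)} = - 2 F$
$\frac{1}{N{\left(290 \right)} + B{\left(-128 \right)}} = \frac{1}{\left(-2\right) 290 - 132} = \frac{1}{-580 - 132} = \frac{1}{-712} = - \frac{1}{712}$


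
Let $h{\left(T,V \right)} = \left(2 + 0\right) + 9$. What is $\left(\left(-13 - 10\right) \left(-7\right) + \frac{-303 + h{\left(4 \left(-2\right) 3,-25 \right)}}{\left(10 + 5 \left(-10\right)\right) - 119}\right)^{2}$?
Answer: $\frac{670343881}{25281} \approx 26516.0$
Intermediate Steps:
$h{\left(T,V \right)} = 11$ ($h{\left(T,V \right)} = 2 + 9 = 11$)
$\left(\left(-13 - 10\right) \left(-7\right) + \frac{-303 + h{\left(4 \left(-2\right) 3,-25 \right)}}{\left(10 + 5 \left(-10\right)\right) - 119}\right)^{2} = \left(\left(-13 - 10\right) \left(-7\right) + \frac{-303 + 11}{\left(10 + 5 \left(-10\right)\right) - 119}\right)^{2} = \left(\left(-23\right) \left(-7\right) - \frac{292}{\left(10 - 50\right) - 119}\right)^{2} = \left(161 - \frac{292}{-40 - 119}\right)^{2} = \left(161 - \frac{292}{-159}\right)^{2} = \left(161 - - \frac{292}{159}\right)^{2} = \left(161 + \frac{292}{159}\right)^{2} = \left(\frac{25891}{159}\right)^{2} = \frac{670343881}{25281}$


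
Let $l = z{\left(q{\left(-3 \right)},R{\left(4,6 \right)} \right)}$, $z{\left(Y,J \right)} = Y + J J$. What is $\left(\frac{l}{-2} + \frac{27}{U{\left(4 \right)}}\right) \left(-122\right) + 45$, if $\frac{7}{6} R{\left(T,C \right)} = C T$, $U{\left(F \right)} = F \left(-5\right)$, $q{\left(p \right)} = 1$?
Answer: $\frac{12781603}{490} \approx 26085.0$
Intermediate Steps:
$U{\left(F \right)} = - 5 F$
$R{\left(T,C \right)} = \frac{6 C T}{7}$
$z{\left(Y,J \right)} = Y + J^{2}$
$l = \frac{20785}{49}$ ($l = 1 + \left(\frac{6}{7} \cdot 6 \cdot 4\right)^{2} = 1 + \left(\frac{144}{7}\right)^{2} = 1 + \frac{20736}{49} = \frac{20785}{49} \approx 424.18$)
$\left(\frac{l}{-2} + \frac{27}{U{\left(4 \right)}}\right) \left(-122\right) + 45 = \left(\frac{20785}{49 \left(-2\right)} + \frac{27}{\left(-5\right) 4}\right) \left(-122\right) + 45 = \left(\frac{20785}{49} \left(- \frac{1}{2}\right) + \frac{27}{-20}\right) \left(-122\right) + 45 = \left(- \frac{20785}{98} + 27 \left(- \frac{1}{20}\right)\right) \left(-122\right) + 45 = \left(- \frac{20785}{98} - \frac{27}{20}\right) \left(-122\right) + 45 = \left(- \frac{209173}{980}\right) \left(-122\right) + 45 = \frac{12759553}{490} + 45 = \frac{12781603}{490}$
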